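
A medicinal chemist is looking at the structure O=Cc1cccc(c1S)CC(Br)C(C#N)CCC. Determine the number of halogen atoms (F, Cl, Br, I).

1

Halogen atoms appear at heavy-atom position 12 (1×Br).
Other groups present: 1 aldehyde, 1 nitrile, 1 thiol.
Halogen count: 1.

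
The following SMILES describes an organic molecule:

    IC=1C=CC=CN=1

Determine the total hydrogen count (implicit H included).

4

Walk through each heavy atom and fill implicit hydrogens from standard valence (C 4, N 3, O 2, S 2, halogen 1):
  atom 1: I (halogen, monovalent) → 0 H
  atom 2: C, bond orders sum to 4 (valence 4) → 0 H
  atom 3: C, bond orders sum to 3 (valence 4) → 1 H
  atom 4: C, bond orders sum to 3 (valence 4) → 1 H
  atom 5: C, bond orders sum to 3 (valence 4) → 1 H
  atom 6: C, bond orders sum to 3 (valence 4) → 1 H
  atom 7: N, bond orders sum to 3 (valence 3) → 0 H
Total hydrogens: 4.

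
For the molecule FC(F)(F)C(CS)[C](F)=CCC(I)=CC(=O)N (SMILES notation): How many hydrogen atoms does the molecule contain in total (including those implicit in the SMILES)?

10

Walk through each heavy atom and fill implicit hydrogens from standard valence (C 4, N 3, O 2, S 2, halogen 1):
  atom 1: F (halogen, monovalent) → 0 H
  atom 2: C, bond orders sum to 4 (valence 4) → 0 H
  atom 3: F (halogen, monovalent) → 0 H
  atom 4: F (halogen, monovalent) → 0 H
  atom 5: C, bond orders sum to 3 (valence 4) → 1 H
  atom 6: C, bond orders sum to 2 (valence 4) → 2 H
  atom 7: S, bond orders sum to 1 (valence 2) → 1 H
  atom 8: C with explicit H count 0
  atom 9: F (halogen, monovalent) → 0 H
  atom 10: C, bond orders sum to 3 (valence 4) → 1 H
  atom 11: C, bond orders sum to 2 (valence 4) → 2 H
  atom 12: C, bond orders sum to 4 (valence 4) → 0 H
  atom 13: I (halogen, monovalent) → 0 H
  atom 14: C, bond orders sum to 3 (valence 4) → 1 H
  atom 15: C, bond orders sum to 4 (valence 4) → 0 H
  atom 16: O, bond orders sum to 2 (valence 2) → 0 H
  atom 17: N, bond orders sum to 1 (valence 3) → 2 H
Total hydrogens: 10.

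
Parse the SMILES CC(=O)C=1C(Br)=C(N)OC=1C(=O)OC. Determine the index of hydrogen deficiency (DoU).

Degree of unsaturation = (number of rings) + (number of π bonds).
Ring closures in the SMILES: 1.
π bonds: 4 double bonds (each 1 DoU) → 4 DoU from unsaturation.
Total DoU = 1 + 4 = 5.

5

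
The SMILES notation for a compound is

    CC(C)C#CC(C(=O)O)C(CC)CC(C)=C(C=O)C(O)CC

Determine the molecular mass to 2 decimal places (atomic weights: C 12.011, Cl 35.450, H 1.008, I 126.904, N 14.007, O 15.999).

308.42 g/mol

First, the molecular formula is C18H28O4 (counting implicit H from valence).
  C: 18 × 12.011 = 216.198
  H: 28 × 1.008 = 28.224
  O: 4 × 15.999 = 63.996
Sum: 18×12.011 + 28×1.008 + 4×15.999 = 308.418 → 308.42 g/mol.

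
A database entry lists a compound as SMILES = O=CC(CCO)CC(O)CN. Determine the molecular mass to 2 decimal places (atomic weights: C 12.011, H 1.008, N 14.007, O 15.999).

161.20 g/mol

First, the molecular formula is C7H15NO3 (counting implicit H from valence).
  C: 7 × 12.011 = 84.077
  H: 15 × 1.008 = 15.120
  N: 1 × 14.007 = 14.007
  O: 3 × 15.999 = 47.997
Sum: 7×12.011 + 15×1.008 + 1×14.007 + 3×15.999 = 161.201 → 161.20 g/mol.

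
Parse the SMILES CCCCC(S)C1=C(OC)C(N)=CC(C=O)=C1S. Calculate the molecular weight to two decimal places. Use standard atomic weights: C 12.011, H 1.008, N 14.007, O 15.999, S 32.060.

285.42 g/mol

First, the molecular formula is C13H19NO2S2 (counting implicit H from valence).
  C: 13 × 12.011 = 156.143
  H: 19 × 1.008 = 19.152
  N: 1 × 14.007 = 14.007
  O: 2 × 15.999 = 31.998
  S: 2 × 32.060 = 64.120
Sum: 13×12.011 + 19×1.008 + 1×14.007 + 2×15.999 + 2×32.060 = 285.420 → 285.42 g/mol.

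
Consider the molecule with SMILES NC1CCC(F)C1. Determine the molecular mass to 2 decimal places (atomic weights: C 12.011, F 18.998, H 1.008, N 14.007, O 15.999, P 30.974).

103.14 g/mol

First, the molecular formula is C5H10FN (counting implicit H from valence).
  C: 5 × 12.011 = 60.055
  F: 1 × 18.998 = 18.998
  H: 10 × 1.008 = 10.080
  N: 1 × 14.007 = 14.007
Sum: 5×12.011 + 1×18.998 + 10×1.008 + 1×14.007 = 103.140 → 103.14 g/mol.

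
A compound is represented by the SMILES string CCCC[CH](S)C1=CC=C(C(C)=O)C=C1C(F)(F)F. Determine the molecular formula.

C14H17F3OS

Walk through each heavy atom and fill implicit hydrogens from standard valence (C 4, N 3, O 2, S 2, halogen 1):
  atom 1: C, bond orders sum to 1 (valence 4) → 3 H
  atom 2: C, bond orders sum to 2 (valence 4) → 2 H
  atom 3: C, bond orders sum to 2 (valence 4) → 2 H
  atom 4: C, bond orders sum to 2 (valence 4) → 2 H
  atom 5: C with explicit H count 1
  atom 6: S, bond orders sum to 1 (valence 2) → 1 H
  atom 7: C, bond orders sum to 4 (valence 4) → 0 H
  atom 8: C, bond orders sum to 3 (valence 4) → 1 H
  atom 9: C, bond orders sum to 3 (valence 4) → 1 H
  atom 10: C, bond orders sum to 4 (valence 4) → 0 H
  atom 11: C, bond orders sum to 4 (valence 4) → 0 H
  atom 12: C, bond orders sum to 1 (valence 4) → 3 H
  atom 13: O, bond orders sum to 2 (valence 2) → 0 H
  atom 14: C, bond orders sum to 3 (valence 4) → 1 H
  atom 15: C, bond orders sum to 4 (valence 4) → 0 H
  atom 16: C, bond orders sum to 4 (valence 4) → 0 H
  atom 17: F (halogen, monovalent) → 0 H
  atom 18: F (halogen, monovalent) → 0 H
  atom 19: F (halogen, monovalent) → 0 H
Totals → C:14, H:17, F:3, O:1, S:1.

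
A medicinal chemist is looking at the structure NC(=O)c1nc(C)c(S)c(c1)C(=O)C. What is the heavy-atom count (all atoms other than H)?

Every atom symbol written in the SMILES (organic subset) is one heavy atom; implicit H are not written.
Heavy atoms by element → C:9, N:2, O:2, S:1.
Total: 14.

14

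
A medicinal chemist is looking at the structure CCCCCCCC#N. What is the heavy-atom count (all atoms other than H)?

Every atom symbol written in the SMILES (organic subset) is one heavy atom; implicit H are not written.
Heavy atoms by element → C:8, N:1.
Total: 9.

9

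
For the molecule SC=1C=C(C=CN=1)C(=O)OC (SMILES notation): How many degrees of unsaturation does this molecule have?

Molecular formula: C7H7NO2S.
DoU = (2C + 2 + N − H − X) / 2, where X is the halogen count and O/S are ignored.
    = (2·7 + 2 + 1 − 7 − 0) / 2 = 10 / 2 = 5.

5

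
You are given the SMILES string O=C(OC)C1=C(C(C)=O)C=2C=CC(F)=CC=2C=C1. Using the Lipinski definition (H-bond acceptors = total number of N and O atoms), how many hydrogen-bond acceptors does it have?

3

N atoms: 0; O atoms: 3.
Lipinski HBA = 0 + 3 = 3.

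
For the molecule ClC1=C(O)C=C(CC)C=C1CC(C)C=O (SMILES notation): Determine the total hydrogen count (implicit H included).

Walk through each heavy atom and fill implicit hydrogens from standard valence (C 4, N 3, O 2, S 2, halogen 1):
  atom 1: Cl (halogen, monovalent) → 0 H
  atom 2: C, bond orders sum to 4 (valence 4) → 0 H
  atom 3: C, bond orders sum to 4 (valence 4) → 0 H
  atom 4: O, bond orders sum to 1 (valence 2) → 1 H
  atom 5: C, bond orders sum to 3 (valence 4) → 1 H
  atom 6: C, bond orders sum to 4 (valence 4) → 0 H
  atom 7: C, bond orders sum to 2 (valence 4) → 2 H
  atom 8: C, bond orders sum to 1 (valence 4) → 3 H
  atom 9: C, bond orders sum to 3 (valence 4) → 1 H
  atom 10: C, bond orders sum to 4 (valence 4) → 0 H
  atom 11: C, bond orders sum to 2 (valence 4) → 2 H
  atom 12: C, bond orders sum to 3 (valence 4) → 1 H
  atom 13: C, bond orders sum to 1 (valence 4) → 3 H
  atom 14: C, bond orders sum to 3 (valence 4) → 1 H
  atom 15: O, bond orders sum to 2 (valence 2) → 0 H
Total hydrogens: 15.

15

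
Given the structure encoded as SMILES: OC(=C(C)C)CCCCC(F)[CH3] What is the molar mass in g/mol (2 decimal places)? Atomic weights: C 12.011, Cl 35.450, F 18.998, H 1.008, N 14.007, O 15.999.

174.26 g/mol

First, the molecular formula is C10H19FO (counting implicit H from valence).
  C: 10 × 12.011 = 120.110
  F: 1 × 18.998 = 18.998
  H: 19 × 1.008 = 19.152
  O: 1 × 15.999 = 15.999
Sum: 10×12.011 + 1×18.998 + 19×1.008 + 1×15.999 = 174.259 → 174.26 g/mol.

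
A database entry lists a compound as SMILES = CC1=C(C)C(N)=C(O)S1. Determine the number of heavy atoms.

9

Every atom symbol written in the SMILES (organic subset) is one heavy atom; implicit H are not written.
Heavy atoms by element → C:6, N:1, O:1, S:1.
Total: 9.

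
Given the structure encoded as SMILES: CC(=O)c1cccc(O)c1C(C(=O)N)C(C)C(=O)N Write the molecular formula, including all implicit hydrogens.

Walk through each heavy atom and fill implicit hydrogens from standard valence (C 4, N 3, O 2, S 2, halogen 1); for lowercase aromatic atoms, an aromatic c carries 1 H when it has two neighbours and 0 H with three, and aromatic n carries 0 H:
  atom 1: C, bond orders sum to 1 (valence 4) → 3 H
  atom 2: C, bond orders sum to 4 (valence 4) → 0 H
  atom 3: O, bond orders sum to 2 (valence 2) → 0 H
  atom 4: aromatic c, 3 neighbours → 0 H
  atom 5: aromatic c, 2 neighbours → 1 H
  atom 6: aromatic c, 2 neighbours → 1 H
  atom 7: aromatic c, 2 neighbours → 1 H
  atom 8: aromatic c, 3 neighbours → 0 H
  atom 9: O, bond orders sum to 1 (valence 2) → 1 H
  atom 10: aromatic c, 3 neighbours → 0 H
  atom 11: C, bond orders sum to 3 (valence 4) → 1 H
  atom 12: C, bond orders sum to 4 (valence 4) → 0 H
  atom 13: O, bond orders sum to 2 (valence 2) → 0 H
  atom 14: N, bond orders sum to 1 (valence 3) → 2 H
  atom 15: C, bond orders sum to 3 (valence 4) → 1 H
  atom 16: C, bond orders sum to 1 (valence 4) → 3 H
  atom 17: C, bond orders sum to 4 (valence 4) → 0 H
  atom 18: O, bond orders sum to 2 (valence 2) → 0 H
  atom 19: N, bond orders sum to 1 (valence 3) → 2 H
Totals → C:13, H:16, N:2, O:4.
In Hill order: C13H16N2O4.

C13H16N2O4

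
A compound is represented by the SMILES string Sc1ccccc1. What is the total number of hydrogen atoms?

6

Walk through each heavy atom and fill implicit hydrogens from standard valence (C 4, N 3, O 2, S 2, halogen 1); for lowercase aromatic atoms, an aromatic c carries 1 H when it has two neighbours and 0 H with three, and aromatic n carries 0 H:
  atom 1: S, bond orders sum to 1 (valence 2) → 1 H
  atom 2: aromatic c, 3 neighbours → 0 H
  atom 3: aromatic c, 2 neighbours → 1 H
  atom 4: aromatic c, 2 neighbours → 1 H
  atom 5: aromatic c, 2 neighbours → 1 H
  atom 6: aromatic c, 2 neighbours → 1 H
  atom 7: aromatic c, 2 neighbours → 1 H
Total hydrogens: 6.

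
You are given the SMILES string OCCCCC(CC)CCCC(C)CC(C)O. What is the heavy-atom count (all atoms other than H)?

Every atom symbol written in the SMILES (organic subset) is one heavy atom; implicit H are not written.
Heavy atoms by element → C:15, O:2.
Total: 17.

17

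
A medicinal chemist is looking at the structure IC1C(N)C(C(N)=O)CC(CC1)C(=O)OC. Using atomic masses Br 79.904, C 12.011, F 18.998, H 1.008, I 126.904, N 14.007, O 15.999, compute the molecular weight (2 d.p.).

First, the molecular formula is C10H17IN2O3 (counting implicit H from valence).
  C: 10 × 12.011 = 120.110
  H: 17 × 1.008 = 17.136
  I: 1 × 126.904 = 126.904
  N: 2 × 14.007 = 28.014
  O: 3 × 15.999 = 47.997
Sum: 10×12.011 + 17×1.008 + 1×126.904 + 2×14.007 + 3×15.999 = 340.161 → 340.16 g/mol.

340.16 g/mol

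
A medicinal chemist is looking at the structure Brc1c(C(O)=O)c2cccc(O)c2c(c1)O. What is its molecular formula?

C11H7BrO4

Walk through each heavy atom and fill implicit hydrogens from standard valence (C 4, N 3, O 2, S 2, halogen 1); for lowercase aromatic atoms, an aromatic c carries 1 H when it has two neighbours and 0 H with three, and aromatic n carries 0 H:
  atom 1: Br (halogen, monovalent) → 0 H
  atom 2: aromatic c, 3 neighbours → 0 H
  atom 3: aromatic c, 3 neighbours → 0 H
  atom 4: C, bond orders sum to 4 (valence 4) → 0 H
  atom 5: O, bond orders sum to 1 (valence 2) → 1 H
  atom 6: O, bond orders sum to 2 (valence 2) → 0 H
  atom 7: aromatic c, 3 neighbours → 0 H
  atom 8: aromatic c, 2 neighbours → 1 H
  atom 9: aromatic c, 2 neighbours → 1 H
  atom 10: aromatic c, 2 neighbours → 1 H
  atom 11: aromatic c, 3 neighbours → 0 H
  atom 12: O, bond orders sum to 1 (valence 2) → 1 H
  atom 13: aromatic c, 3 neighbours → 0 H
  atom 14: aromatic c, 3 neighbours → 0 H
  atom 15: aromatic c, 2 neighbours → 1 H
  atom 16: O, bond orders sum to 1 (valence 2) → 1 H
Totals → C:11, H:7, Br:1, O:4.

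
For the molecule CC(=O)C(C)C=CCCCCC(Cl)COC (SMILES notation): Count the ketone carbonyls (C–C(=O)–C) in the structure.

The ketone motif appears at heavy-atom position 2 in the SMILES.
Other groups present: 1 alkene, 1 ether.
Ketone count: 1.

1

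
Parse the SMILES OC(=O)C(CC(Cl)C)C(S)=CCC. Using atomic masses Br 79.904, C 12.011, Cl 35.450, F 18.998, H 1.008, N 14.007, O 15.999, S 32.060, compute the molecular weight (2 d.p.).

222.73 g/mol

First, the molecular formula is C9H15ClO2S (counting implicit H from valence).
  C: 9 × 12.011 = 108.099
  Cl: 1 × 35.450 = 35.450
  H: 15 × 1.008 = 15.120
  O: 2 × 15.999 = 31.998
  S: 1 × 32.060 = 32.060
Sum: 9×12.011 + 1×35.450 + 15×1.008 + 2×15.999 + 1×32.060 = 222.727 → 222.73 g/mol.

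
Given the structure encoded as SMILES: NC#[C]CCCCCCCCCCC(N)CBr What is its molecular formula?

Walk through each heavy atom and fill implicit hydrogens from standard valence (C 4, N 3, O 2, S 2, halogen 1):
  atom 1: N, bond orders sum to 1 (valence 3) → 2 H
  atom 2: C, bond orders sum to 4 (valence 4) → 0 H
  atom 3: C with explicit H count 0
  atom 4: C, bond orders sum to 2 (valence 4) → 2 H
  atom 5: C, bond orders sum to 2 (valence 4) → 2 H
  atom 6: C, bond orders sum to 2 (valence 4) → 2 H
  atom 7: C, bond orders sum to 2 (valence 4) → 2 H
  atom 8: C, bond orders sum to 2 (valence 4) → 2 H
  atom 9: C, bond orders sum to 2 (valence 4) → 2 H
  atom 10: C, bond orders sum to 2 (valence 4) → 2 H
  atom 11: C, bond orders sum to 2 (valence 4) → 2 H
  atom 12: C, bond orders sum to 2 (valence 4) → 2 H
  atom 13: C, bond orders sum to 2 (valence 4) → 2 H
  atom 14: C, bond orders sum to 3 (valence 4) → 1 H
  atom 15: N, bond orders sum to 1 (valence 3) → 2 H
  atom 16: C, bond orders sum to 2 (valence 4) → 2 H
  atom 17: Br (halogen, monovalent) → 0 H
Totals → C:14, H:27, Br:1, N:2.

C14H27BrN2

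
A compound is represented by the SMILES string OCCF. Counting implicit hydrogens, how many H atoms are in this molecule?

5

Walk through each heavy atom and fill implicit hydrogens from standard valence (C 4, N 3, O 2, S 2, halogen 1):
  atom 1: O, bond orders sum to 1 (valence 2) → 1 H
  atom 2: C, bond orders sum to 2 (valence 4) → 2 H
  atom 3: C, bond orders sum to 2 (valence 4) → 2 H
  atom 4: F (halogen, monovalent) → 0 H
Total hydrogens: 5.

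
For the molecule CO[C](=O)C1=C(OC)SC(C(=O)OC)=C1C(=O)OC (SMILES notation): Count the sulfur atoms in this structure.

Scan the SMILES for S atoms (remember two-letter symbols like Cl and Br are single atoms).
Sulfur count: 1.

1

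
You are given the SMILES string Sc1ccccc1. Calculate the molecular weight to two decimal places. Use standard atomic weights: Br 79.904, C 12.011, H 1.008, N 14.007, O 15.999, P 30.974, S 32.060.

110.17 g/mol

First, the molecular formula is C6H6S (counting implicit H from valence).
  C: 6 × 12.011 = 72.066
  H: 6 × 1.008 = 6.048
  S: 1 × 32.060 = 32.060
Sum: 6×12.011 + 6×1.008 + 1×32.060 = 110.174 → 110.17 g/mol.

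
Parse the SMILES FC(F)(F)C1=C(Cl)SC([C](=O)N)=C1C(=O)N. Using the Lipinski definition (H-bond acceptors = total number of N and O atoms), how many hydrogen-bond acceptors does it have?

N atoms: 2; O atoms: 2.
Lipinski HBA = 2 + 2 = 4.

4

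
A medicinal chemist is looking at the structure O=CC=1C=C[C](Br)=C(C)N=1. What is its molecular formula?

C7H6BrNO

Walk through each heavy atom and fill implicit hydrogens from standard valence (C 4, N 3, O 2, S 2, halogen 1):
  atom 1: O, bond orders sum to 2 (valence 2) → 0 H
  atom 2: C, bond orders sum to 3 (valence 4) → 1 H
  atom 3: C, bond orders sum to 4 (valence 4) → 0 H
  atom 4: C, bond orders sum to 3 (valence 4) → 1 H
  atom 5: C, bond orders sum to 3 (valence 4) → 1 H
  atom 6: C with explicit H count 0
  atom 7: Br (halogen, monovalent) → 0 H
  atom 8: C, bond orders sum to 4 (valence 4) → 0 H
  atom 9: C, bond orders sum to 1 (valence 4) → 3 H
  atom 10: N, bond orders sum to 3 (valence 3) → 0 H
Totals → C:7, H:6, Br:1, N:1, O:1.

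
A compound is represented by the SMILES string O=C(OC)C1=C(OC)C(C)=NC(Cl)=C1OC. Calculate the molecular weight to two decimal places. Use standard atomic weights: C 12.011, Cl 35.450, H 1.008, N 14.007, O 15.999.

245.66 g/mol

First, the molecular formula is C10H12ClNO4 (counting implicit H from valence).
  C: 10 × 12.011 = 120.110
  Cl: 1 × 35.450 = 35.450
  H: 12 × 1.008 = 12.096
  N: 1 × 14.007 = 14.007
  O: 4 × 15.999 = 63.996
Sum: 10×12.011 + 1×35.450 + 12×1.008 + 1×14.007 + 4×15.999 = 245.659 → 245.66 g/mol.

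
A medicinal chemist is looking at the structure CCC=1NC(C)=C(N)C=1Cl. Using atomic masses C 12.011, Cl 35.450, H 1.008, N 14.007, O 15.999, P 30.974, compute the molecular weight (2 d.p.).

158.63 g/mol

First, the molecular formula is C7H11ClN2 (counting implicit H from valence).
  C: 7 × 12.011 = 84.077
  Cl: 1 × 35.450 = 35.450
  H: 11 × 1.008 = 11.088
  N: 2 × 14.007 = 28.014
Sum: 7×12.011 + 1×35.450 + 11×1.008 + 2×14.007 = 158.629 → 158.63 g/mol.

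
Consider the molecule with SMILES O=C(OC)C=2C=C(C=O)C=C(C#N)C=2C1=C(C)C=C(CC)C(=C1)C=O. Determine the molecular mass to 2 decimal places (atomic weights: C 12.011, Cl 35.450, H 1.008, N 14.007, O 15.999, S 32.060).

335.36 g/mol

First, the molecular formula is C20H17NO4 (counting implicit H from valence).
  C: 20 × 12.011 = 240.220
  H: 17 × 1.008 = 17.136
  N: 1 × 14.007 = 14.007
  O: 4 × 15.999 = 63.996
Sum: 20×12.011 + 17×1.008 + 1×14.007 + 4×15.999 = 335.359 → 335.36 g/mol.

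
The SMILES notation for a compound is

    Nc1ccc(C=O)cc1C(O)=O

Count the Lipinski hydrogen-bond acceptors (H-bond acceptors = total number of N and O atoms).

N atoms: 1; O atoms: 3.
Lipinski HBA = 1 + 3 = 4.

4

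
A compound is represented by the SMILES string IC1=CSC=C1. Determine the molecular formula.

Walk through each heavy atom and fill implicit hydrogens from standard valence (C 4, N 3, O 2, S 2, halogen 1):
  atom 1: I (halogen, monovalent) → 0 H
  atom 2: C, bond orders sum to 4 (valence 4) → 0 H
  atom 3: C, bond orders sum to 3 (valence 4) → 1 H
  atom 4: S, bond orders sum to 2 (valence 2) → 0 H
  atom 5: C, bond orders sum to 3 (valence 4) → 1 H
  atom 6: C, bond orders sum to 3 (valence 4) → 1 H
Totals → C:4, H:3, I:1, S:1.
In Hill order: C4H3IS.

C4H3IS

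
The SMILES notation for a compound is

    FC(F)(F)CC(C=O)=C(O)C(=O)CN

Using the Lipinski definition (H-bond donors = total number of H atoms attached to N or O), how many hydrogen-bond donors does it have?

Donors: find every N or O and count the H atoms it carries.
  atom 8 (O): bond orders sum to 2 → 0 H
  atom 10 (O): bond orders sum to 1 → 1 H
  atom 12 (O): bond orders sum to 2 → 0 H
  atom 14 (N): bond orders sum to 1 → 2 H
Lipinski HBD = 3.

3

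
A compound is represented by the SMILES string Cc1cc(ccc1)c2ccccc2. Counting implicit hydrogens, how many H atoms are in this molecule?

12

Walk through each heavy atom and fill implicit hydrogens from standard valence (C 4, N 3, O 2, S 2, halogen 1); for lowercase aromatic atoms, an aromatic c carries 1 H when it has two neighbours and 0 H with three, and aromatic n carries 0 H:
  atom 1: C, bond orders sum to 1 (valence 4) → 3 H
  atom 2: aromatic c, 3 neighbours → 0 H
  atom 3: aromatic c, 2 neighbours → 1 H
  atom 4: aromatic c, 3 neighbours → 0 H
  atom 5: aromatic c, 2 neighbours → 1 H
  atom 6: aromatic c, 2 neighbours → 1 H
  atom 7: aromatic c, 2 neighbours → 1 H
  atom 8: aromatic c, 3 neighbours → 0 H
  atom 9: aromatic c, 2 neighbours → 1 H
  atom 10: aromatic c, 2 neighbours → 1 H
  atom 11: aromatic c, 2 neighbours → 1 H
  atom 12: aromatic c, 2 neighbours → 1 H
  atom 13: aromatic c, 2 neighbours → 1 H
Total hydrogens: 12.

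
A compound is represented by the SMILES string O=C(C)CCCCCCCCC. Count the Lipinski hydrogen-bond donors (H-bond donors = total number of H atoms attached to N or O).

0

Donors: find every N or O and count the H atoms it carries.
  atom 1 (O): bond orders sum to 2 → 0 H
Lipinski HBD = 0.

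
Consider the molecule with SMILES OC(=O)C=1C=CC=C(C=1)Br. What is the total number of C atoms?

7

Count every carbon token in the SMILES (each C, including those in ring-closure positions and inside branches).
Carbon count: 7.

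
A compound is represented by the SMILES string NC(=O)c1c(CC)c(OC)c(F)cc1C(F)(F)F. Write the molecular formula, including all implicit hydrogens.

C11H11F4NO2

Walk through each heavy atom and fill implicit hydrogens from standard valence (C 4, N 3, O 2, S 2, halogen 1); for lowercase aromatic atoms, an aromatic c carries 1 H when it has two neighbours and 0 H with three, and aromatic n carries 0 H:
  atom 1: N, bond orders sum to 1 (valence 3) → 2 H
  atom 2: C, bond orders sum to 4 (valence 4) → 0 H
  atom 3: O, bond orders sum to 2 (valence 2) → 0 H
  atom 4: aromatic c, 3 neighbours → 0 H
  atom 5: aromatic c, 3 neighbours → 0 H
  atom 6: C, bond orders sum to 2 (valence 4) → 2 H
  atom 7: C, bond orders sum to 1 (valence 4) → 3 H
  atom 8: aromatic c, 3 neighbours → 0 H
  atom 9: O, bond orders sum to 2 (valence 2) → 0 H
  atom 10: C, bond orders sum to 1 (valence 4) → 3 H
  atom 11: aromatic c, 3 neighbours → 0 H
  atom 12: F (halogen, monovalent) → 0 H
  atom 13: aromatic c, 2 neighbours → 1 H
  atom 14: aromatic c, 3 neighbours → 0 H
  atom 15: C, bond orders sum to 4 (valence 4) → 0 H
  atom 16: F (halogen, monovalent) → 0 H
  atom 17: F (halogen, monovalent) → 0 H
  atom 18: F (halogen, monovalent) → 0 H
Totals → C:11, H:11, F:4, N:1, O:2.
In Hill order: C11H11F4NO2.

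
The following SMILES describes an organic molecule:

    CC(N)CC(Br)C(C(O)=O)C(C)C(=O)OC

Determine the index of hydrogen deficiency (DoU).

Degree of unsaturation = (number of rings) + (number of π bonds).
Ring closures in the SMILES: 0.
π bonds: 2 double bonds (each 1 DoU) → 2 DoU from unsaturation.
Total DoU = 0 + 2 = 2.

2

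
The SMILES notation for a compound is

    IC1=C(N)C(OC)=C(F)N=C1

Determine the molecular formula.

C6H6FIN2O

Walk through each heavy atom and fill implicit hydrogens from standard valence (C 4, N 3, O 2, S 2, halogen 1):
  atom 1: I (halogen, monovalent) → 0 H
  atom 2: C, bond orders sum to 4 (valence 4) → 0 H
  atom 3: C, bond orders sum to 4 (valence 4) → 0 H
  atom 4: N, bond orders sum to 1 (valence 3) → 2 H
  atom 5: C, bond orders sum to 4 (valence 4) → 0 H
  atom 6: O, bond orders sum to 2 (valence 2) → 0 H
  atom 7: C, bond orders sum to 1 (valence 4) → 3 H
  atom 8: C, bond orders sum to 4 (valence 4) → 0 H
  atom 9: F (halogen, monovalent) → 0 H
  atom 10: N, bond orders sum to 3 (valence 3) → 0 H
  atom 11: C, bond orders sum to 3 (valence 4) → 1 H
Totals → C:6, H:6, F:1, I:1, N:2, O:1.
In Hill order: C6H6FIN2O.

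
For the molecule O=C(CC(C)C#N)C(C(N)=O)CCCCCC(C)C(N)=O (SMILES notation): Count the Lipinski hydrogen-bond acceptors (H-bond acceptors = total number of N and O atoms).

6

N atoms: 3; O atoms: 3.
Lipinski HBA = 3 + 3 = 6.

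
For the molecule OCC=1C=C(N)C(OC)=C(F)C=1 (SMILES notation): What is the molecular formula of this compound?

Walk through each heavy atom and fill implicit hydrogens from standard valence (C 4, N 3, O 2, S 2, halogen 1):
  atom 1: O, bond orders sum to 1 (valence 2) → 1 H
  atom 2: C, bond orders sum to 2 (valence 4) → 2 H
  atom 3: C, bond orders sum to 4 (valence 4) → 0 H
  atom 4: C, bond orders sum to 3 (valence 4) → 1 H
  atom 5: C, bond orders sum to 4 (valence 4) → 0 H
  atom 6: N, bond orders sum to 1 (valence 3) → 2 H
  atom 7: C, bond orders sum to 4 (valence 4) → 0 H
  atom 8: O, bond orders sum to 2 (valence 2) → 0 H
  atom 9: C, bond orders sum to 1 (valence 4) → 3 H
  atom 10: C, bond orders sum to 4 (valence 4) → 0 H
  atom 11: F (halogen, monovalent) → 0 H
  atom 12: C, bond orders sum to 3 (valence 4) → 1 H
Totals → C:8, H:10, F:1, N:1, O:2.
In Hill order: C8H10FNO2.

C8H10FNO2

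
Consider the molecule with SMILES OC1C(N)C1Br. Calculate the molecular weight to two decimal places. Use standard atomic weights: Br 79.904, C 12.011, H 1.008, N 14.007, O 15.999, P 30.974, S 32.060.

151.99 g/mol

First, the molecular formula is C3H6BrNO (counting implicit H from valence).
  Br: 1 × 79.904 = 79.904
  C: 3 × 12.011 = 36.033
  H: 6 × 1.008 = 6.048
  N: 1 × 14.007 = 14.007
  O: 1 × 15.999 = 15.999
Sum: 1×79.904 + 3×12.011 + 6×1.008 + 1×14.007 + 1×15.999 = 151.991 → 151.99 g/mol.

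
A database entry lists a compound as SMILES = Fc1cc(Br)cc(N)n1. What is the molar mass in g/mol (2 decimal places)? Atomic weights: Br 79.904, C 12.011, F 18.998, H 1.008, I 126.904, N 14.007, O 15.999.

191.00 g/mol

First, the molecular formula is C5H4BrFN2 (counting implicit H from valence).
  Br: 1 × 79.904 = 79.904
  C: 5 × 12.011 = 60.055
  F: 1 × 18.998 = 18.998
  H: 4 × 1.008 = 4.032
  N: 2 × 14.007 = 28.014
Sum: 1×79.904 + 5×12.011 + 1×18.998 + 4×1.008 + 2×14.007 = 191.003 → 191.00 g/mol.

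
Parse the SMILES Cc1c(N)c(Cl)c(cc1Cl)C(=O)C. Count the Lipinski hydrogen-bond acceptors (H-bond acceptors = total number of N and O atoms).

N atoms: 1; O atoms: 1.
Lipinski HBA = 1 + 1 = 2.

2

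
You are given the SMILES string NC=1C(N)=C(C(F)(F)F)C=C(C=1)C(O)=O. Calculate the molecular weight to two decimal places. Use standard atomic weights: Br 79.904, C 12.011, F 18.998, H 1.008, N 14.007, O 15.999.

220.15 g/mol

First, the molecular formula is C8H7F3N2O2 (counting implicit H from valence).
  C: 8 × 12.011 = 96.088
  F: 3 × 18.998 = 56.994
  H: 7 × 1.008 = 7.056
  N: 2 × 14.007 = 28.014
  O: 2 × 15.999 = 31.998
Sum: 8×12.011 + 3×18.998 + 7×1.008 + 2×14.007 + 2×15.999 = 220.150 → 220.15 g/mol.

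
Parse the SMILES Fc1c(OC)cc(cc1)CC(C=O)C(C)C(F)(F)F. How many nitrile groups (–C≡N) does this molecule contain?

Scan the SMILES for the nitrile motif — none present.
Groups that are present: 1 aldehyde, 1 ether.

0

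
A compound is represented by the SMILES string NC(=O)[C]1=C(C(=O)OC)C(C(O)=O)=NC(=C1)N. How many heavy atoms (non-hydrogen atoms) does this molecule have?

17

Every atom symbol written in the SMILES (organic subset) is one heavy atom; implicit H are not written.
Heavy atoms by element → C:9, N:3, O:5.
Total: 17.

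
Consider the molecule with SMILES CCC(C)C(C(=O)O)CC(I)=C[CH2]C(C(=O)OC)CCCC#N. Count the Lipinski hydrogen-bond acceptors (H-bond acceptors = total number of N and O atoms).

5

N atoms: 1; O atoms: 4.
Lipinski HBA = 1 + 4 = 5.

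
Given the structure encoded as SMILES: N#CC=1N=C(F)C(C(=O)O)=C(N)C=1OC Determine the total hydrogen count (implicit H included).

6

Walk through each heavy atom and fill implicit hydrogens from standard valence (C 4, N 3, O 2, S 2, halogen 1):
  atom 1: N, bond orders sum to 3 (valence 3) → 0 H
  atom 2: C, bond orders sum to 4 (valence 4) → 0 H
  atom 3: C, bond orders sum to 4 (valence 4) → 0 H
  atom 4: N, bond orders sum to 3 (valence 3) → 0 H
  atom 5: C, bond orders sum to 4 (valence 4) → 0 H
  atom 6: F (halogen, monovalent) → 0 H
  atom 7: C, bond orders sum to 4 (valence 4) → 0 H
  atom 8: C, bond orders sum to 4 (valence 4) → 0 H
  atom 9: O, bond orders sum to 2 (valence 2) → 0 H
  atom 10: O, bond orders sum to 1 (valence 2) → 1 H
  atom 11: C, bond orders sum to 4 (valence 4) → 0 H
  atom 12: N, bond orders sum to 1 (valence 3) → 2 H
  atom 13: C, bond orders sum to 4 (valence 4) → 0 H
  atom 14: O, bond orders sum to 2 (valence 2) → 0 H
  atom 15: C, bond orders sum to 1 (valence 4) → 3 H
Total hydrogens: 6.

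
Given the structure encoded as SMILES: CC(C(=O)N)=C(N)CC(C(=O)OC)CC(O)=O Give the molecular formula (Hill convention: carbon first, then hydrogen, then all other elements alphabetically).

C10H16N2O5

Walk through each heavy atom and fill implicit hydrogens from standard valence (C 4, N 3, O 2, S 2, halogen 1):
  atom 1: C, bond orders sum to 1 (valence 4) → 3 H
  atom 2: C, bond orders sum to 4 (valence 4) → 0 H
  atom 3: C, bond orders sum to 4 (valence 4) → 0 H
  atom 4: O, bond orders sum to 2 (valence 2) → 0 H
  atom 5: N, bond orders sum to 1 (valence 3) → 2 H
  atom 6: C, bond orders sum to 4 (valence 4) → 0 H
  atom 7: N, bond orders sum to 1 (valence 3) → 2 H
  atom 8: C, bond orders sum to 2 (valence 4) → 2 H
  atom 9: C, bond orders sum to 3 (valence 4) → 1 H
  atom 10: C, bond orders sum to 4 (valence 4) → 0 H
  atom 11: O, bond orders sum to 2 (valence 2) → 0 H
  atom 12: O, bond orders sum to 2 (valence 2) → 0 H
  atom 13: C, bond orders sum to 1 (valence 4) → 3 H
  atom 14: C, bond orders sum to 2 (valence 4) → 2 H
  atom 15: C, bond orders sum to 4 (valence 4) → 0 H
  atom 16: O, bond orders sum to 1 (valence 2) → 1 H
  atom 17: O, bond orders sum to 2 (valence 2) → 0 H
Totals → C:10, H:16, N:2, O:5.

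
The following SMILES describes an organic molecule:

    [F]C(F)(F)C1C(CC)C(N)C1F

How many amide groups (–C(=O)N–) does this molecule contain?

0

Scan the SMILES for the amide motif — none present.
Groups that are present: 1 primary amine.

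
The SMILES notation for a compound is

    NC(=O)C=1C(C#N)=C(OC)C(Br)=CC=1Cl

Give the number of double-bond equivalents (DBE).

Molecular formula: C9H6BrClN2O2.
DoU = (2C + 2 + N − H − X) / 2, where X is the halogen count and O/S are ignored.
    = (2·9 + 2 + 2 − 6 − 2) / 2 = 14 / 2 = 7.

7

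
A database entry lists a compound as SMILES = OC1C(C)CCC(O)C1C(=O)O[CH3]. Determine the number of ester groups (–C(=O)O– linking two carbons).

1

The ester motif appears at heavy-atom position 10 in the SMILES.
Other groups present: 2 hydroxyl.
Ester count: 1.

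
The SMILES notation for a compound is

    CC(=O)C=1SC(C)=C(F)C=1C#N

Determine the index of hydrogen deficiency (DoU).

Molecular formula: C8H6FNOS.
DoU = (2C + 2 + N − H − X) / 2, where X is the halogen count and O/S are ignored.
    = (2·8 + 2 + 1 − 6 − 1) / 2 = 12 / 2 = 6.

6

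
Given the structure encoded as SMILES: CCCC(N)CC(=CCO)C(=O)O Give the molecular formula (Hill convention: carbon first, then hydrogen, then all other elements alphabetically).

C9H17NO3

Walk through each heavy atom and fill implicit hydrogens from standard valence (C 4, N 3, O 2, S 2, halogen 1):
  atom 1: C, bond orders sum to 1 (valence 4) → 3 H
  atom 2: C, bond orders sum to 2 (valence 4) → 2 H
  atom 3: C, bond orders sum to 2 (valence 4) → 2 H
  atom 4: C, bond orders sum to 3 (valence 4) → 1 H
  atom 5: N, bond orders sum to 1 (valence 3) → 2 H
  atom 6: C, bond orders sum to 2 (valence 4) → 2 H
  atom 7: C, bond orders sum to 4 (valence 4) → 0 H
  atom 8: C, bond orders sum to 3 (valence 4) → 1 H
  atom 9: C, bond orders sum to 2 (valence 4) → 2 H
  atom 10: O, bond orders sum to 1 (valence 2) → 1 H
  atom 11: C, bond orders sum to 4 (valence 4) → 0 H
  atom 12: O, bond orders sum to 2 (valence 2) → 0 H
  atom 13: O, bond orders sum to 1 (valence 2) → 1 H
Totals → C:9, H:17, N:1, O:3.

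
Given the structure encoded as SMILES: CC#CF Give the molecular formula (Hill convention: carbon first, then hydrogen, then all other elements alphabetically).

C3H3F

Walk through each heavy atom and fill implicit hydrogens from standard valence (C 4, N 3, O 2, S 2, halogen 1):
  atom 1: C, bond orders sum to 1 (valence 4) → 3 H
  atom 2: C, bond orders sum to 4 (valence 4) → 0 H
  atom 3: C, bond orders sum to 4 (valence 4) → 0 H
  atom 4: F (halogen, monovalent) → 0 H
Totals → C:3, H:3, F:1.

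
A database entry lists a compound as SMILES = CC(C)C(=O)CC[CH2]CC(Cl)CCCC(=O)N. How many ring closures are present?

0

In SMILES, each pair of matching ring-closure digits denotes one ring-closing bond; the number of such bonds equals the number of independent rings.
Ring-closure bonds here: 0.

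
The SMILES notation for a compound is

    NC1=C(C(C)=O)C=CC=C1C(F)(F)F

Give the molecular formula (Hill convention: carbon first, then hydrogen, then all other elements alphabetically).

C9H8F3NO

Walk through each heavy atom and fill implicit hydrogens from standard valence (C 4, N 3, O 2, S 2, halogen 1):
  atom 1: N, bond orders sum to 1 (valence 3) → 2 H
  atom 2: C, bond orders sum to 4 (valence 4) → 0 H
  atom 3: C, bond orders sum to 4 (valence 4) → 0 H
  atom 4: C, bond orders sum to 4 (valence 4) → 0 H
  atom 5: C, bond orders sum to 1 (valence 4) → 3 H
  atom 6: O, bond orders sum to 2 (valence 2) → 0 H
  atom 7: C, bond orders sum to 3 (valence 4) → 1 H
  atom 8: C, bond orders sum to 3 (valence 4) → 1 H
  atom 9: C, bond orders sum to 3 (valence 4) → 1 H
  atom 10: C, bond orders sum to 4 (valence 4) → 0 H
  atom 11: C, bond orders sum to 4 (valence 4) → 0 H
  atom 12: F (halogen, monovalent) → 0 H
  atom 13: F (halogen, monovalent) → 0 H
  atom 14: F (halogen, monovalent) → 0 H
Totals → C:9, H:8, F:3, N:1, O:1.
In Hill order: C9H8F3NO.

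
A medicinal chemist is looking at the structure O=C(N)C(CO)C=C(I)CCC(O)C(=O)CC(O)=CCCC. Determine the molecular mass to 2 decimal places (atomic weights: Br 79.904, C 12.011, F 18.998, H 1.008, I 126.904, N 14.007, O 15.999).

First, the molecular formula is C15H24INO5 (counting implicit H from valence).
  C: 15 × 12.011 = 180.165
  H: 24 × 1.008 = 24.192
  I: 1 × 126.904 = 126.904
  N: 1 × 14.007 = 14.007
  O: 5 × 15.999 = 79.995
Sum: 15×12.011 + 24×1.008 + 1×126.904 + 1×14.007 + 5×15.999 = 425.263 → 425.26 g/mol.

425.26 g/mol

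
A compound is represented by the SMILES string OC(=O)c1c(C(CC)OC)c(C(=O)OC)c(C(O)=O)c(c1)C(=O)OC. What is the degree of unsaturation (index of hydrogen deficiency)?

8

Molecular formula: C16H18O9.
DoU = (2C + 2 + N − H − X) / 2, where X is the halogen count and O/S are ignored.
    = (2·16 + 2 + 0 − 18 − 0) / 2 = 16 / 2 = 8.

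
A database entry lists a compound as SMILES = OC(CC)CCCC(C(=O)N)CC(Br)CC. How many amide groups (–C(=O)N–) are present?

The amide motif appears at heavy-atom position 9 in the SMILES.
Other groups present: 1 hydroxyl.
Amide count: 1.

1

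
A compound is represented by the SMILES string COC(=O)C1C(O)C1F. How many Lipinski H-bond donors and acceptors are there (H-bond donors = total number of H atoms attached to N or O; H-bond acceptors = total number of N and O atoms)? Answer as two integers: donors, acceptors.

1, 3

Donors: find every N or O and count the H atoms it carries.
  atom 2 (O): bond orders sum to 2 → 0 H
  atom 4 (O): bond orders sum to 2 → 0 H
  atom 7 (O): bond orders sum to 1 → 1 H
Lipinski HBD = 1.
Acceptors: N atoms = 0, O atoms = 3 → HBA = 3.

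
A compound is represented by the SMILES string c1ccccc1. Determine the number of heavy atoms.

6

Every atom symbol written in the SMILES (organic subset) is one heavy atom; implicit H are not written.
Heavy atoms by element → C:6.
Total: 6.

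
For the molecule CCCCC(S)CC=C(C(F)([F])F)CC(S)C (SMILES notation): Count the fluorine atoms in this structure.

Scan the SMILES for F atoms (remember two-letter symbols like Cl and Br are single atoms).
Fluorine count: 3.

3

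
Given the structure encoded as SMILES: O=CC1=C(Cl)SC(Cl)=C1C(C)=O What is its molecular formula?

C7H4Cl2O2S

Walk through each heavy atom and fill implicit hydrogens from standard valence (C 4, N 3, O 2, S 2, halogen 1):
  atom 1: O, bond orders sum to 2 (valence 2) → 0 H
  atom 2: C, bond orders sum to 3 (valence 4) → 1 H
  atom 3: C, bond orders sum to 4 (valence 4) → 0 H
  atom 4: C, bond orders sum to 4 (valence 4) → 0 H
  atom 5: Cl (halogen, monovalent) → 0 H
  atom 6: S, bond orders sum to 2 (valence 2) → 0 H
  atom 7: C, bond orders sum to 4 (valence 4) → 0 H
  atom 8: Cl (halogen, monovalent) → 0 H
  atom 9: C, bond orders sum to 4 (valence 4) → 0 H
  atom 10: C, bond orders sum to 4 (valence 4) → 0 H
  atom 11: C, bond orders sum to 1 (valence 4) → 3 H
  atom 12: O, bond orders sum to 2 (valence 2) → 0 H
Totals → C:7, H:4, Cl:2, O:2, S:1.
In Hill order: C7H4Cl2O2S.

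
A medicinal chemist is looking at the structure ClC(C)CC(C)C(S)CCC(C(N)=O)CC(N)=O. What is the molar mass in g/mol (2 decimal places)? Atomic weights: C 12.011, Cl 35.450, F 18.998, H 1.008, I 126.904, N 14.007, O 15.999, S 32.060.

294.84 g/mol

First, the molecular formula is C12H23ClN2O2S (counting implicit H from valence).
  C: 12 × 12.011 = 144.132
  Cl: 1 × 35.450 = 35.450
  H: 23 × 1.008 = 23.184
  N: 2 × 14.007 = 28.014
  O: 2 × 15.999 = 31.998
  S: 1 × 32.060 = 32.060
Sum: 12×12.011 + 1×35.450 + 23×1.008 + 2×14.007 + 2×15.999 + 1×32.060 = 294.838 → 294.84 g/mol.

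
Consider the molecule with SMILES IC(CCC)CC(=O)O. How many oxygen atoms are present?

2

Scan the SMILES for O atoms (remember two-letter symbols like Cl and Br are single atoms).
Oxygen count: 2.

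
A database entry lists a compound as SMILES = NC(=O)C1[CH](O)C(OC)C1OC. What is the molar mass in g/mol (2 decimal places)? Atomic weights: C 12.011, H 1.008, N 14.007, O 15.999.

175.18 g/mol

First, the molecular formula is C7H13NO4 (counting implicit H from valence).
  C: 7 × 12.011 = 84.077
  H: 13 × 1.008 = 13.104
  N: 1 × 14.007 = 14.007
  O: 4 × 15.999 = 63.996
Sum: 7×12.011 + 13×1.008 + 1×14.007 + 4×15.999 = 175.184 → 175.18 g/mol.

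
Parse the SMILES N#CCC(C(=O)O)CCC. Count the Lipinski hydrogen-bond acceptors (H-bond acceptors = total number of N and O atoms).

3

N atoms: 1; O atoms: 2.
Lipinski HBA = 1 + 2 = 3.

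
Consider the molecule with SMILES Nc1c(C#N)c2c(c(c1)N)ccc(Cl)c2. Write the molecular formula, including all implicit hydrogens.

C11H8ClN3

Walk through each heavy atom and fill implicit hydrogens from standard valence (C 4, N 3, O 2, S 2, halogen 1); for lowercase aromatic atoms, an aromatic c carries 1 H when it has two neighbours and 0 H with three, and aromatic n carries 0 H:
  atom 1: N, bond orders sum to 1 (valence 3) → 2 H
  atom 2: aromatic c, 3 neighbours → 0 H
  atom 3: aromatic c, 3 neighbours → 0 H
  atom 4: C, bond orders sum to 4 (valence 4) → 0 H
  atom 5: N, bond orders sum to 3 (valence 3) → 0 H
  atom 6: aromatic c, 3 neighbours → 0 H
  atom 7: aromatic c, 3 neighbours → 0 H
  atom 8: aromatic c, 3 neighbours → 0 H
  atom 9: aromatic c, 2 neighbours → 1 H
  atom 10: N, bond orders sum to 1 (valence 3) → 2 H
  atom 11: aromatic c, 2 neighbours → 1 H
  atom 12: aromatic c, 2 neighbours → 1 H
  atom 13: aromatic c, 3 neighbours → 0 H
  atom 14: Cl (halogen, monovalent) → 0 H
  atom 15: aromatic c, 2 neighbours → 1 H
Totals → C:11, H:8, Cl:1, N:3.
In Hill order: C11H8ClN3.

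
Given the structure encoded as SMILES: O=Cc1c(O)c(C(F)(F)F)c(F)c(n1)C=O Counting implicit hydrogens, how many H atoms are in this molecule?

Walk through each heavy atom and fill implicit hydrogens from standard valence (C 4, N 3, O 2, S 2, halogen 1); for lowercase aromatic atoms, an aromatic c carries 1 H when it has two neighbours and 0 H with three, and aromatic n carries 0 H:
  atom 1: O, bond orders sum to 2 (valence 2) → 0 H
  atom 2: C, bond orders sum to 3 (valence 4) → 1 H
  atom 3: aromatic c, 3 neighbours → 0 H
  atom 4: aromatic c, 3 neighbours → 0 H
  atom 5: O, bond orders sum to 1 (valence 2) → 1 H
  atom 6: aromatic c, 3 neighbours → 0 H
  atom 7: C, bond orders sum to 4 (valence 4) → 0 H
  atom 8: F (halogen, monovalent) → 0 H
  atom 9: F (halogen, monovalent) → 0 H
  atom 10: F (halogen, monovalent) → 0 H
  atom 11: aromatic c, 3 neighbours → 0 H
  atom 12: F (halogen, monovalent) → 0 H
  atom 13: aromatic c, 3 neighbours → 0 H
  atom 14: aromatic n, 2 neighbours → 0 H
  atom 15: C, bond orders sum to 3 (valence 4) → 1 H
  atom 16: O, bond orders sum to 2 (valence 2) → 0 H
Total hydrogens: 3.

3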